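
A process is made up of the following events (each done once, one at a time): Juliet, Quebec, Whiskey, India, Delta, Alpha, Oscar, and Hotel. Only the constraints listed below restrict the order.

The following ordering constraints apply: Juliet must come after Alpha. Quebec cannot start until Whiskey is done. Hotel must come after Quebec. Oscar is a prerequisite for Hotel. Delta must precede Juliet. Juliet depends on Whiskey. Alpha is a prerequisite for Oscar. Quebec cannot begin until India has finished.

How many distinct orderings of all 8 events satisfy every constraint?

4 events have no prerequisites (Whiskey, India, Delta, Alpha), so any of them could come first.
Enumerating by repeatedly choosing an available event (one whose prerequisites are all placed) gives 438 distinct complete orderings.

438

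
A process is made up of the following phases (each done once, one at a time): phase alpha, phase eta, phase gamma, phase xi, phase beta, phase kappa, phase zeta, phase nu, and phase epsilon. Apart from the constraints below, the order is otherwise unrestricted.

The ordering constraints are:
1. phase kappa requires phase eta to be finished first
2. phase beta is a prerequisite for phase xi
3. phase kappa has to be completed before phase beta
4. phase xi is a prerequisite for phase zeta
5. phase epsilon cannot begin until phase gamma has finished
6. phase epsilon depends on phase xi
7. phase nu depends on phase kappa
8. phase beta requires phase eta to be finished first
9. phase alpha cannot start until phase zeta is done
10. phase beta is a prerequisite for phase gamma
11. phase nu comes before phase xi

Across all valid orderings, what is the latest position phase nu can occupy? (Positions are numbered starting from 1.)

5

The phases that are forced after phase nu, directly or by a chain of constraints, are phase alpha, phase xi, phase zeta, phase epsilon. That's 4 phases.
With 4 mandatory successors out of 9 phases total, the latest slot for phase nu is 9−4 = 5, and it's reachable by doing all non-successors before phase nu.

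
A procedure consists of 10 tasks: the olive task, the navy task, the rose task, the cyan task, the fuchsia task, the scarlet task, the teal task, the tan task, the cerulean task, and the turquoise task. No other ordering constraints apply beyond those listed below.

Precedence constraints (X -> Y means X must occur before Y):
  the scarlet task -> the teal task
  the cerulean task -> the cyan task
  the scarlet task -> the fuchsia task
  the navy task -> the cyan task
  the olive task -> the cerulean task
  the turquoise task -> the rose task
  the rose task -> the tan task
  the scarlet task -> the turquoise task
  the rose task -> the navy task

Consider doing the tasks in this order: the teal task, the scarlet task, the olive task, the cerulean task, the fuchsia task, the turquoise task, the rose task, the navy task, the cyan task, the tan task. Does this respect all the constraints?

No

The sequence places the teal task ahead of the scarlet task.
Since the scarlet task is required before the teal task, the ordering is invalid.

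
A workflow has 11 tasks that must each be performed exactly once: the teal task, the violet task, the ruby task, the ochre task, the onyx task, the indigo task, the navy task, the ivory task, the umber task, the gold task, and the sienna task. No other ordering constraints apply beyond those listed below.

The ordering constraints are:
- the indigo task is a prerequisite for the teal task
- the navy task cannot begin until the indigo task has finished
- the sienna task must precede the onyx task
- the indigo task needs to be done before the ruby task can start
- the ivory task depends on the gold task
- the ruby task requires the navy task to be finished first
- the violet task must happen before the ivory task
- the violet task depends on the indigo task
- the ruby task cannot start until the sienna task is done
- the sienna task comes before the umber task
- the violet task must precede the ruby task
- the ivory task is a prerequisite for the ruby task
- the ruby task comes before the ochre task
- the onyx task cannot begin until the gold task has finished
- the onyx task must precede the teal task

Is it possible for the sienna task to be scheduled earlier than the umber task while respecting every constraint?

The sienna task is actually forced before the umber task by the constraints, so certainly some valid ordering has the sienna task first.

Yes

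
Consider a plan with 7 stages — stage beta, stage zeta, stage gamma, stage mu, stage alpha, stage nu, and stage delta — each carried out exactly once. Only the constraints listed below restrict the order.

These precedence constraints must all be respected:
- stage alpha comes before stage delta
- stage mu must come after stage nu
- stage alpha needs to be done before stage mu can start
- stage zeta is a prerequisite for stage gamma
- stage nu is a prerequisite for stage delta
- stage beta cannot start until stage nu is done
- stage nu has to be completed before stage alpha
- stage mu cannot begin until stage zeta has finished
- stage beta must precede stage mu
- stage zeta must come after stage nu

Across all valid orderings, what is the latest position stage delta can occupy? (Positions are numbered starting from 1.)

7

Stage delta has no required successors, so nothing stops it from going last (position 7).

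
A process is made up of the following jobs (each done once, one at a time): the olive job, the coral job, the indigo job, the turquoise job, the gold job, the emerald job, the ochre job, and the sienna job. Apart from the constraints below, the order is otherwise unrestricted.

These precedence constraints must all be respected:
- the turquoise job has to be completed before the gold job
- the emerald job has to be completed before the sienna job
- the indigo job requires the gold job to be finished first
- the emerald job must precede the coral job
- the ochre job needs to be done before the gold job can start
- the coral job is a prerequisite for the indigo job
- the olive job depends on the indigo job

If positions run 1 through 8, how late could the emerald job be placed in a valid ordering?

4

Every job that must follow the emerald job has to come after it. Tracing all chains starting from the emerald job, those jobs are: the olive job, the coral job, the indigo job, the sienna job — 4 in total.
So at least 4 jobs follow the emerald job, putting the emerald job no later than position 4. That position is achievable by scheduling everything else first.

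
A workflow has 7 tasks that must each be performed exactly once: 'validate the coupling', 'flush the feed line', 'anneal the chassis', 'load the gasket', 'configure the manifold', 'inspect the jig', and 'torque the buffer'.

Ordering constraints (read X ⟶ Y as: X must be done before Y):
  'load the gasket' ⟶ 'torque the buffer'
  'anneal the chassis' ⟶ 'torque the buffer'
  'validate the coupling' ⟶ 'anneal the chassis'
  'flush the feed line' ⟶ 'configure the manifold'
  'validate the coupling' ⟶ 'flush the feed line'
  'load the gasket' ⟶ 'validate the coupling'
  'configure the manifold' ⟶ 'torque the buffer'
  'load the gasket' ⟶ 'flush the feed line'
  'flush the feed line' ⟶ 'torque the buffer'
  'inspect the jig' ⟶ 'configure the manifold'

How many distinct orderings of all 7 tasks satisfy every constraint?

The tasks with no prerequisites are 'load the gasket', 'inspect the jig'; any of them can be placed first.
Counting all ways to extend the partial order to a total order gives 14.

14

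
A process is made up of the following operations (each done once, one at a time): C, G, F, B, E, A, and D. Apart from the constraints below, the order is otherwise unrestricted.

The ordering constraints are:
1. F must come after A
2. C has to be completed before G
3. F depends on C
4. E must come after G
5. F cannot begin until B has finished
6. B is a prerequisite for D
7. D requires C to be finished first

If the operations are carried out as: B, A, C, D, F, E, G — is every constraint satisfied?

No

Here G comes after E.
Since G is required before E, the ordering is invalid.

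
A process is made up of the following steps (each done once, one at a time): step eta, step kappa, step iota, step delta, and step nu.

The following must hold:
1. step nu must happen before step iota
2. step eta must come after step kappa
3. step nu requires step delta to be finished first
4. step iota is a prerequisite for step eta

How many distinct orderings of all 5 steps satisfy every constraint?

2 steps have no prerequisites (step kappa, step delta), so any of them could come first.
Systematically extending each partial ordering one step at a time and counting, there are 4 complete orderings.

4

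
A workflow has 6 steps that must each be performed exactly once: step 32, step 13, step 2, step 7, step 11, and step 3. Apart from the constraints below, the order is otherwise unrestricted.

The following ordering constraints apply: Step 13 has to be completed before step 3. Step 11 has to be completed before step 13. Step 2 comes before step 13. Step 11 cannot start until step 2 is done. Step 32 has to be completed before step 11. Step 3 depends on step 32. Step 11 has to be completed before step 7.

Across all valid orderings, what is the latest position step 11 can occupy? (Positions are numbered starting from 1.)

Every step that must follow step 11 has to come after it. Tracing all chains starting from step 11, those steps are: step 13, step 7, step 3 — 3 in total.
So at least 3 steps follow step 11, putting step 11 no later than position 3. That position is achievable by scheduling everything else first.

3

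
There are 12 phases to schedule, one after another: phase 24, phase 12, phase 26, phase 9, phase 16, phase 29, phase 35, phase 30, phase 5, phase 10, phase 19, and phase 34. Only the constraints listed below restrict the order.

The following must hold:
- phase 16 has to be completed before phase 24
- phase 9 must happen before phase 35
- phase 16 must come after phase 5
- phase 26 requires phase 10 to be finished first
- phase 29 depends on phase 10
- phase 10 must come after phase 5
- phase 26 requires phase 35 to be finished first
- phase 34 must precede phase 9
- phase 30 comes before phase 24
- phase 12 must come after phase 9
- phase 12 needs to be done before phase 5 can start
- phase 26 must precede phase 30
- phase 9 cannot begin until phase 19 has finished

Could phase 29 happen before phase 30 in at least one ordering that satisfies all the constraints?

Yes

No chain of constraints runs from phase 30 to phase 29, so phase 30 is not required to come first.
That means at least one valid schedule has phase 29 before phase 30.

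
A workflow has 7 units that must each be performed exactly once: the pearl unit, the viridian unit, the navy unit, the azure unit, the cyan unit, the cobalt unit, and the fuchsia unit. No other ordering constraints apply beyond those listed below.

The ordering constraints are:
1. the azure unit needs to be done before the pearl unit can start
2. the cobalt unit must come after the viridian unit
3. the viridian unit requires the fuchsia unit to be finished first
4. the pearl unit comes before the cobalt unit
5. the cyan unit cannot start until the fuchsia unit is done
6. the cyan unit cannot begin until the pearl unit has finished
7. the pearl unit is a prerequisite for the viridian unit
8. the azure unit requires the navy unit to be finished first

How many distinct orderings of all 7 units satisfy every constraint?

12

2 units have no prerequisites (the navy unit, the fuchsia unit), so any of them could come first.
Counting all ways to extend the partial order to a total order gives 12.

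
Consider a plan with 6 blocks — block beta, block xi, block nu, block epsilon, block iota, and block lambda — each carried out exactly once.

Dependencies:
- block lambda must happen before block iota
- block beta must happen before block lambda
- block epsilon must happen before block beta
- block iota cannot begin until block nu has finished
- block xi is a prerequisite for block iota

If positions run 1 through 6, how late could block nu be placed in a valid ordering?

Following the constraints forward from block nu, its only required successor is block iota.
So at least 1 block follows block nu, putting block nu no later than position 5. That position is achievable by scheduling everything else first.

5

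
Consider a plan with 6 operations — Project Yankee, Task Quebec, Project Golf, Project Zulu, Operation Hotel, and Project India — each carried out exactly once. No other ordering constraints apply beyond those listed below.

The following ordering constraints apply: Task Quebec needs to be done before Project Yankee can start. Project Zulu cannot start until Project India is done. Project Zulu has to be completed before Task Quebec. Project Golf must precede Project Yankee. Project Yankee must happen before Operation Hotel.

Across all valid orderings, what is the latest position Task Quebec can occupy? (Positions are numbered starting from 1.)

Following every chain forward from Task Quebec, the operations that must come later are Project Yankee, Operation Hotel — 2 of them.
With 2 mandatory successors out of 6 operations total, the latest slot for Task Quebec is 6−2 = 4, and it's reachable by doing all non-successors before Task Quebec.

4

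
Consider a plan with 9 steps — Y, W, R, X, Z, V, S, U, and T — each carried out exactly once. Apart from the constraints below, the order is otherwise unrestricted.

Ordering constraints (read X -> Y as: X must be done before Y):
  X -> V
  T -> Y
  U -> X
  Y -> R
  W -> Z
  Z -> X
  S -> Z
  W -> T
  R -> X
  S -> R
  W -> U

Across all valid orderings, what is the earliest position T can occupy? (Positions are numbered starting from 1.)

2

Working backwards through the constraints from T, its only required predecessor is W.
So at minimum 1 step comes before T, putting T no earlier than position 2. That position is achievable by scheduling exactly that predecessor first.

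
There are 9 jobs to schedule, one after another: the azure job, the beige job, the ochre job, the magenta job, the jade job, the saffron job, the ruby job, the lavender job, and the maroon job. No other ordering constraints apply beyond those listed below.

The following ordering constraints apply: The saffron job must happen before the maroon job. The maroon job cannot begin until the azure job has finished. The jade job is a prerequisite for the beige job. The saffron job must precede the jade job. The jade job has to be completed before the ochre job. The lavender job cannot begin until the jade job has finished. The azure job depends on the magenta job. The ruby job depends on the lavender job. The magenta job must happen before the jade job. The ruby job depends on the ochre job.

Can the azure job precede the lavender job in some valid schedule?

No chain of constraints runs from the lavender job to the azure job, so the lavender job is not required to come first.
That means at least one valid schedule has the azure job before the lavender job.

Yes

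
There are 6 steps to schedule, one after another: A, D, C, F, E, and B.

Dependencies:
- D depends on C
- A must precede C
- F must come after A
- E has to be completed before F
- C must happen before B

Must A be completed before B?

There is a constraint chain A → C → B.
That forces A before B in every valid schedule.

Yes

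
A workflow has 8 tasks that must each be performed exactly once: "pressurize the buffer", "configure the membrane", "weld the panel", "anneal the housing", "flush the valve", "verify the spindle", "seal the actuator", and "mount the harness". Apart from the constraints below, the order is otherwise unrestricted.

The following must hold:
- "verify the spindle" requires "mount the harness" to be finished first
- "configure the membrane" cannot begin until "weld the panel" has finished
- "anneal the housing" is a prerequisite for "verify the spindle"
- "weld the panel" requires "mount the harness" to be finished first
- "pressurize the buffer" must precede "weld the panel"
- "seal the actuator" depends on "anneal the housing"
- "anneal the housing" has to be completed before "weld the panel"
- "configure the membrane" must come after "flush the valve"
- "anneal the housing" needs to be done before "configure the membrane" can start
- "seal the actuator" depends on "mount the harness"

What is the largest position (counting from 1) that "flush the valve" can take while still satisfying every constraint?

7

The only task forced after "flush the valve" (directly or by a chain) is "configure the membrane".
So at least 1 task follows "flush the valve", putting "flush the valve" no later than position 7. That position is achievable by scheduling everything else first.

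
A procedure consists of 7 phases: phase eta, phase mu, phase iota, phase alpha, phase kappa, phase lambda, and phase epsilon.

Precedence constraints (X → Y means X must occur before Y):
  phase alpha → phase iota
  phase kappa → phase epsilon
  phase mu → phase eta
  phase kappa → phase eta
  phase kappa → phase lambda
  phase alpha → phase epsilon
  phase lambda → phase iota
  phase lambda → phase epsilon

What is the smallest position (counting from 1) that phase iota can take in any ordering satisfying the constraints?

The phases that are forced before phase iota, directly or transitively, are phase alpha, phase kappa, phase lambda. That's 3 phases.
With 3 mandatory predecessors, the earliest phase iota can sit is position 3+1 = 4, and placing just those 3 first achieves it.

4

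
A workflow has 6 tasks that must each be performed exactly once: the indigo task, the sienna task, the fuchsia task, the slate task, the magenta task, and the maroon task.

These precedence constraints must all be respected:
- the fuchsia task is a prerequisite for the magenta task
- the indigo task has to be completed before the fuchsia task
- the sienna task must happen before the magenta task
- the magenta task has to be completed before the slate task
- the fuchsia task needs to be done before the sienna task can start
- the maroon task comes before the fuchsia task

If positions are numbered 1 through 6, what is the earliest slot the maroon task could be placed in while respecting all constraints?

1

Nothing is required before the maroon task; it can be the very first task.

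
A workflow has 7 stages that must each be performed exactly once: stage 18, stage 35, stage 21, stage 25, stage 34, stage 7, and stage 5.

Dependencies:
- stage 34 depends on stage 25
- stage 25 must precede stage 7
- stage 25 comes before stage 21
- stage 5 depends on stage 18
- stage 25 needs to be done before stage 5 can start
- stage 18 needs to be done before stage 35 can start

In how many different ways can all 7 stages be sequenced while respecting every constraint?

The stages with no prerequisites are stage 18, stage 25; any of them can be placed first.
Systematically extending each partial ordering one stage at a time and counting, there are 384 complete orderings.

384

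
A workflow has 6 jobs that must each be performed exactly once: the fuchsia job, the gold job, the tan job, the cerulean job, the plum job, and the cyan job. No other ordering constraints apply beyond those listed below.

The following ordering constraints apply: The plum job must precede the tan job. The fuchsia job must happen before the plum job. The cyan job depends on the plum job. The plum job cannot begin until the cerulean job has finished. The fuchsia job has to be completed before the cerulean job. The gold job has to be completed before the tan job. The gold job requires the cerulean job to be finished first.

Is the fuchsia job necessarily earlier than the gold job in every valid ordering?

There is a constraint chain the fuchsia job → the cerulean job → the gold job.
So the fuchsia job must precede the gold job in any valid ordering.

Yes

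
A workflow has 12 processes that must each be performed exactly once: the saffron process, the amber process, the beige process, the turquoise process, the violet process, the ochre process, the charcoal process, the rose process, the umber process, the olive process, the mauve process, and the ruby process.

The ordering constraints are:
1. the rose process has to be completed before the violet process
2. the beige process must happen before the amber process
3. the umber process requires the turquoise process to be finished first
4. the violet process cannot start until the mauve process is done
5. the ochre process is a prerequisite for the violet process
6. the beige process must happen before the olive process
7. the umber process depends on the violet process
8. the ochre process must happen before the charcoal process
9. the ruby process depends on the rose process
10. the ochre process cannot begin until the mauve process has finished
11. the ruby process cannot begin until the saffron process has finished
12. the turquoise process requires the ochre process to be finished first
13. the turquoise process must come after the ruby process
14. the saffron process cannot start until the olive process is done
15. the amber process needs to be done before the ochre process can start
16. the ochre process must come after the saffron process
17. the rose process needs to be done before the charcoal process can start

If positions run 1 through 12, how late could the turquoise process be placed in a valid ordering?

11

The only process forced after the turquoise process (directly or by a chain) is the umber process.
So at least 1 process follows the turquoise process, putting the turquoise process no later than position 11. That position is achievable by scheduling everything else first.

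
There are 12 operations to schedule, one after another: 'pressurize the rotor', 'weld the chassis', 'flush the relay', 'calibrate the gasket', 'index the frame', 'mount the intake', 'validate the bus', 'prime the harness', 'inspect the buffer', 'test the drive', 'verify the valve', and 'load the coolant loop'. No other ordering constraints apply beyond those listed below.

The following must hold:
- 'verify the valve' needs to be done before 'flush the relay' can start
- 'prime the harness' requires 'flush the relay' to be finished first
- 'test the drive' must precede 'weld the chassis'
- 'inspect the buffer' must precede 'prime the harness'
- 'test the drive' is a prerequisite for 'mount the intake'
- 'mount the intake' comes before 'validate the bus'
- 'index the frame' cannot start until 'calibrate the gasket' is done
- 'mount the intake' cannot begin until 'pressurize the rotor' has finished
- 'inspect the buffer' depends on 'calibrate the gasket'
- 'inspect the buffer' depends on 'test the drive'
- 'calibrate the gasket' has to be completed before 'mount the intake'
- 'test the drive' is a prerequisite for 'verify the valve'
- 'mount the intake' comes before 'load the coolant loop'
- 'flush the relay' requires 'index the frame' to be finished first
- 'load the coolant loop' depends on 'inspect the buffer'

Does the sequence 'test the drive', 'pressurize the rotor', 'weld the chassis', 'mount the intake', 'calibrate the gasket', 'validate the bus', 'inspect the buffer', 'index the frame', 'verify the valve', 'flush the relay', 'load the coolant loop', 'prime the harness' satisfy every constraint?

No

The sequence places 'mount the intake' ahead of 'calibrate the gasket'.
But one of the constraints requires 'calibrate the gasket' before 'mount the intake', so this ordering violates it.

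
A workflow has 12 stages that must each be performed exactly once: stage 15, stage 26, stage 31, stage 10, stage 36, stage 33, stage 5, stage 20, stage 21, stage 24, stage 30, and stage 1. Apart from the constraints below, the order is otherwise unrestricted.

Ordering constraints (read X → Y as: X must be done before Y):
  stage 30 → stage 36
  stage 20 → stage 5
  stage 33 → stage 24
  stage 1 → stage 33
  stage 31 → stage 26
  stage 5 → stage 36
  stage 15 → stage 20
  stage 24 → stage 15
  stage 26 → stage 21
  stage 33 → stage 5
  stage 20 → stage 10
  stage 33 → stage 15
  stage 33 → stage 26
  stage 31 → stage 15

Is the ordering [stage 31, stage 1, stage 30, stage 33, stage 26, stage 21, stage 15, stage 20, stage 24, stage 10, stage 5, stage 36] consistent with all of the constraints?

No

The sequence places stage 15 ahead of stage 24.
Since stage 24 is required before stage 15, the ordering is invalid.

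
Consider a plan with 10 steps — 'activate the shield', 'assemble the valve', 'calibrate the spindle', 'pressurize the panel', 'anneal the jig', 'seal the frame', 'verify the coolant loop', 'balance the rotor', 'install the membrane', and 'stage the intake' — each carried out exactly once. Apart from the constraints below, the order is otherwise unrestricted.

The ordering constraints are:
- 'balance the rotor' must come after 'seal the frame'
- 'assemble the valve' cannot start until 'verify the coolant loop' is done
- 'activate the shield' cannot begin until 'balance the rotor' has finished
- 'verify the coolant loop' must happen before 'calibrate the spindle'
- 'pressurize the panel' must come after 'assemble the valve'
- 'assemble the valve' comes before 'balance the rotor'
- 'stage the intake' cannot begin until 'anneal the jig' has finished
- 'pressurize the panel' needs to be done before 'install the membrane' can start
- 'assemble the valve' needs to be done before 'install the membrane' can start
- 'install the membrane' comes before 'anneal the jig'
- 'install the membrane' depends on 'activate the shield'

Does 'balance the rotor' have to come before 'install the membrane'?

Chaining the stated constraints: 'balance the rotor' → 'activate the shield' → 'install the membrane'.
That forces 'balance the rotor' before 'install the membrane' in every valid schedule.

Yes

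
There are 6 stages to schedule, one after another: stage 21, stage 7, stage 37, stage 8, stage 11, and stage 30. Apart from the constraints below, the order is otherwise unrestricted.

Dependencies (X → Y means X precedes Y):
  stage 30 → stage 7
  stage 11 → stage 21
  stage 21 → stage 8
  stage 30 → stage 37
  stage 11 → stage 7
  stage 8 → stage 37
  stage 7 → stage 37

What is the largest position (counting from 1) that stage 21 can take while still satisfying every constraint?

4

Every stage that must follow stage 21 has to come after it. Tracing all chains starting from stage 21, those stages are: stage 37, stage 8 — 2 in total.
So at least 2 stages follow stage 21, putting stage 21 no later than position 4. That position is achievable by scheduling everything else first.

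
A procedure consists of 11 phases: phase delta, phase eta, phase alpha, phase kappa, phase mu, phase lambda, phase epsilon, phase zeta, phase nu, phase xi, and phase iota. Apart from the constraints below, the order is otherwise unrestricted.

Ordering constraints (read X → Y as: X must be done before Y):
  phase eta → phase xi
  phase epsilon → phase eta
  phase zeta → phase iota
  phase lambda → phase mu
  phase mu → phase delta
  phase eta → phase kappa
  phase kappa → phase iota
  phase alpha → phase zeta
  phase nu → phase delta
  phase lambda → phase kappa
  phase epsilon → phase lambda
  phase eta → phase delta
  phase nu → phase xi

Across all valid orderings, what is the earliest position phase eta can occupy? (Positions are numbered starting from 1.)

The only phase forced before phase eta (directly or transitively) is phase epsilon.
So at minimum 1 phase comes before phase eta, putting phase eta no earlier than position 2. That position is achievable by scheduling exactly that predecessor first.

2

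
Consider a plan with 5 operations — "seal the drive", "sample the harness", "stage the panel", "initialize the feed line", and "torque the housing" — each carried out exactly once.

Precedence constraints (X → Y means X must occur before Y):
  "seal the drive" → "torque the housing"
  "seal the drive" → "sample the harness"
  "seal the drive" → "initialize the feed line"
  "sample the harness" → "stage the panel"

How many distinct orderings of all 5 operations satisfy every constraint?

12

Only "seal the drive" has no prerequisites, so it must go first.
Counting all ways to extend the partial order to a total order gives 12.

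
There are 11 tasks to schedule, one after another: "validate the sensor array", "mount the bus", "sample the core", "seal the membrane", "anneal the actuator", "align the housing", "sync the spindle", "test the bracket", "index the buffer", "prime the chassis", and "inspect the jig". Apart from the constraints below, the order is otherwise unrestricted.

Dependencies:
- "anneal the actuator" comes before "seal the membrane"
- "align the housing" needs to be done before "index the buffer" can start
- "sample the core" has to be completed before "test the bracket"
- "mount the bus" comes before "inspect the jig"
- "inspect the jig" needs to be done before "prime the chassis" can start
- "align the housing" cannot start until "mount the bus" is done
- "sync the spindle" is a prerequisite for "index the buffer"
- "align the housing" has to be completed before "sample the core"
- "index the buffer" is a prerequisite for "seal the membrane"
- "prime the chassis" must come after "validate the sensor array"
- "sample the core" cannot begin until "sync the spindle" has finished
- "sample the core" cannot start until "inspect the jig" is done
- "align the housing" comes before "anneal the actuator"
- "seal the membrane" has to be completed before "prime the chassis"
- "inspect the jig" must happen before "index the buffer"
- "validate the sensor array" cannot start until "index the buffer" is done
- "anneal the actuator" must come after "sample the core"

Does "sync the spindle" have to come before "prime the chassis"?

Tracing the constraints gives a chain: "sync the spindle" → "index the buffer" → "validate the sensor array" → "prime the chassis".
That forces "sync the spindle" before "prime the chassis" in every valid schedule.

Yes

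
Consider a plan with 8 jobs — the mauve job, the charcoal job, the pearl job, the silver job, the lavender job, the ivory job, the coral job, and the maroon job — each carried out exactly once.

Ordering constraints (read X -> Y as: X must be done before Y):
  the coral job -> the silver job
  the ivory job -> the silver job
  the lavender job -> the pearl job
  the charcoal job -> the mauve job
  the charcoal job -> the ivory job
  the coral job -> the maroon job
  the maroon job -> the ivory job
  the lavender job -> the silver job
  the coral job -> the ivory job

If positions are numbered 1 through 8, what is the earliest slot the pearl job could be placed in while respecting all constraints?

2

The only job forced before the pearl job (directly or transitively) is the lavender job.
With 1 mandatory predecessor, the earliest the pearl job can sit is position 1+1 = 2, and placing just that one first achieves it.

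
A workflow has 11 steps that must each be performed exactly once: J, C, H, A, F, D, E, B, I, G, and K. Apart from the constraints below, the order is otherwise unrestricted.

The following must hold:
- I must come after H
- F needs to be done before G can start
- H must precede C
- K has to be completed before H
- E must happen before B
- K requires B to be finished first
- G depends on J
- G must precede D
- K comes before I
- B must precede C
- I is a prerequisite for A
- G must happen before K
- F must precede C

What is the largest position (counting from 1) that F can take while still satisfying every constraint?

4

The steps that are forced after F, directly or by a chain of constraints, are C, H, A, D, I, G, K. That's 7 steps.
So at least 7 steps follow F, putting F no later than position 4. That position is achievable by scheduling everything else first.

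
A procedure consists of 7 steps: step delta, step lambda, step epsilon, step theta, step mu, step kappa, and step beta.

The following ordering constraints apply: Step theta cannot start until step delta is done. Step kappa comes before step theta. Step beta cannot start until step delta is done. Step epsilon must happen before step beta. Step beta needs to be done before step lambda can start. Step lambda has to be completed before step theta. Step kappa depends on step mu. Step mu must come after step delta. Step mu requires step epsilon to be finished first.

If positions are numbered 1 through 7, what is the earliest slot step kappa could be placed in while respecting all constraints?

Every step that must precede step kappa has to come before it. Tracing all chains that end at step kappa, those steps are: step delta, step epsilon, step mu — 3 in total.
So at minimum 3 steps come before step kappa, putting step kappa no earlier than position 4. That position is achievable by scheduling exactly those predecessors first.

4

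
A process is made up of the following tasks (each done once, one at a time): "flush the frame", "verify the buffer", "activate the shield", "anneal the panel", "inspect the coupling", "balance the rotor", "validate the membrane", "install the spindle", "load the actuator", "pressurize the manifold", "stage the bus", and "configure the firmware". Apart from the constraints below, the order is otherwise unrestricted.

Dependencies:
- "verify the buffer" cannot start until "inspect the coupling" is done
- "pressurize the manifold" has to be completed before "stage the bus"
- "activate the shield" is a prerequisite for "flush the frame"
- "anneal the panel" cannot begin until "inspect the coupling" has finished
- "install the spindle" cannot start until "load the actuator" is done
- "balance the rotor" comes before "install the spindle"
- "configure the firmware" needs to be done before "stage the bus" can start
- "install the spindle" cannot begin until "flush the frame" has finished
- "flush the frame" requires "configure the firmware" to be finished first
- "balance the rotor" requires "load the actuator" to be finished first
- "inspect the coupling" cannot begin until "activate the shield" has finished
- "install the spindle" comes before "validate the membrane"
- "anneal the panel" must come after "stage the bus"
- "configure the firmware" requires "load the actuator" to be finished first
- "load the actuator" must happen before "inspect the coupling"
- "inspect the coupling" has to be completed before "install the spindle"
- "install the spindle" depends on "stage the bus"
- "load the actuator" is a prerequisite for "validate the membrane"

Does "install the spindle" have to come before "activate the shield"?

There is a chain "activate the shield" → "flush the frame" → "install the spindle", which puts "activate the shield" before "install the spindle".
So "install the spindle" does not have to come before "activate the shield" — it cannot.

No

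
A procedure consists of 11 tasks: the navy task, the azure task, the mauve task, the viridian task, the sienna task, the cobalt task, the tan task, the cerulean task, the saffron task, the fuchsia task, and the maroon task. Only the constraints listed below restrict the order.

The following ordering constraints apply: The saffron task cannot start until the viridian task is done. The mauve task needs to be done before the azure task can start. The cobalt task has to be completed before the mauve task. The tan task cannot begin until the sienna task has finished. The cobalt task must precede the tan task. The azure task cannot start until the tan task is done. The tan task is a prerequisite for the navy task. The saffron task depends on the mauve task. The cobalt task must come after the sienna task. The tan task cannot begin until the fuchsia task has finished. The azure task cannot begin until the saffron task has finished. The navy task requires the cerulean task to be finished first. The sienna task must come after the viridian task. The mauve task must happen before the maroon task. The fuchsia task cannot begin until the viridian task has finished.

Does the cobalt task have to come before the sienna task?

There is a chain the sienna task → the cobalt task, which puts the sienna task before the cobalt task.
So the cobalt task does not have to come before the sienna task — it cannot.

No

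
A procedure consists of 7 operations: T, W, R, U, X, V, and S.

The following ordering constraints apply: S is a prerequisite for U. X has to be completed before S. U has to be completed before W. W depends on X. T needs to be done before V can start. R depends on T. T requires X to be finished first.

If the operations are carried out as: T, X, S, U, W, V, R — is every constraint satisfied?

No

Here X comes after T.
That contradicts the constraint that X must precede T.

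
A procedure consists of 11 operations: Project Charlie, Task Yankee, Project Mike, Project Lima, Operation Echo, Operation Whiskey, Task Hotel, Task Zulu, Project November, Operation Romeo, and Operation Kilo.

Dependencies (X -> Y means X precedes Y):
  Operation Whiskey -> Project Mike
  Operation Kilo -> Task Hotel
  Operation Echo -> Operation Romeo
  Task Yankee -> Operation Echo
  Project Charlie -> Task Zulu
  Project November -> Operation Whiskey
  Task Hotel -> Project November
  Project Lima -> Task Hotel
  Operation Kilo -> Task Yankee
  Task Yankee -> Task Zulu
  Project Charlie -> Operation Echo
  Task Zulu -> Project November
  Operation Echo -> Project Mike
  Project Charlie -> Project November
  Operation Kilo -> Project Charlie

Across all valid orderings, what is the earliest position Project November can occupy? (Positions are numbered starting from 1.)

The operations that are forced before Project November, directly or transitively, are Project Charlie, Task Yankee, Project Lima, Task Hotel, Task Zulu, Operation Kilo. That's 6 operations.
So at minimum 6 operations come before Project November, putting Project November no earlier than position 7. That position is achievable by scheduling exactly those predecessors first.

7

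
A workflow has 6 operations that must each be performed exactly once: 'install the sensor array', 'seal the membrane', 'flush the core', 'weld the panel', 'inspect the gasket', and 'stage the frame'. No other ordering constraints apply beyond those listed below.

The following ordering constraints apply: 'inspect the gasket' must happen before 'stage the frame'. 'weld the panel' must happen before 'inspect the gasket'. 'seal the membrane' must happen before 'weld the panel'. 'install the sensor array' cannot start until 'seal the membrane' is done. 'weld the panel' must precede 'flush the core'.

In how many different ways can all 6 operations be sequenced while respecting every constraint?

Only 'seal the membrane' has no prerequisites, so it must go first.
Enumerating by repeatedly choosing an available operation (one whose prerequisites are all placed) gives 15 distinct complete orderings.

15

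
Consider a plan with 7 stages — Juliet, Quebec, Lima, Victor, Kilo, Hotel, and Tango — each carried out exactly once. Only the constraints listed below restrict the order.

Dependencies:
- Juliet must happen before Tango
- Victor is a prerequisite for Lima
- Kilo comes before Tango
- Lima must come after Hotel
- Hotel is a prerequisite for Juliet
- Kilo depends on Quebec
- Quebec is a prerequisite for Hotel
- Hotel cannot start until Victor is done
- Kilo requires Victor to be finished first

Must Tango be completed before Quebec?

No

In fact the dependencies run the other way: Quebec → Kilo → Tango.
So Tango does not have to come before Quebec — it cannot.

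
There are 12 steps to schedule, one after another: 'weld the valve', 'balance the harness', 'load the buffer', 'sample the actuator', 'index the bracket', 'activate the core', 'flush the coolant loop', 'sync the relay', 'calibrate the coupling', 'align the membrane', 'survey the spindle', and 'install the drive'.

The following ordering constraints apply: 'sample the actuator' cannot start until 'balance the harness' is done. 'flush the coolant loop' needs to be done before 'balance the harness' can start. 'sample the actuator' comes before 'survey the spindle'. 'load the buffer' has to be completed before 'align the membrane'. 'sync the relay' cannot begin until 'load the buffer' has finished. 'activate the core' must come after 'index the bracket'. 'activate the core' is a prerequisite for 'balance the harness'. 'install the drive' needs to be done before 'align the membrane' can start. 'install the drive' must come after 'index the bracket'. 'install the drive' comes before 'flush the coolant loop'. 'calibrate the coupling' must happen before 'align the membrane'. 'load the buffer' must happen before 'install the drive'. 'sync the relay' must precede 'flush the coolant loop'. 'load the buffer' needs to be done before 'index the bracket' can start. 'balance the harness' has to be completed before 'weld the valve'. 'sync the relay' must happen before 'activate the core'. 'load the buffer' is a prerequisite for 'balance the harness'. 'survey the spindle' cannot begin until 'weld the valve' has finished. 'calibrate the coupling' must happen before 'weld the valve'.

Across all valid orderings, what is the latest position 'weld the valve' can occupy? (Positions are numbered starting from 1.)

The only step forced after 'weld the valve' (directly or by a chain) is 'survey the spindle'.
With 1 mandatory successor out of 12 steps total, the latest slot for 'weld the valve' is 12−1 = 11, and it's reachable by doing all non-successors before 'weld the valve'.

11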